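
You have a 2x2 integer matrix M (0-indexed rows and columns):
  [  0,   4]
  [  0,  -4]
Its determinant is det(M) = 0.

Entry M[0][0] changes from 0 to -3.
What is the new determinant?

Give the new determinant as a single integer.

det is linear in row 0: changing M[0][0] by delta changes det by delta * cofactor(0,0).
Cofactor C_00 = (-1)^(0+0) * minor(0,0) = -4
Entry delta = -3 - 0 = -3
Det delta = -3 * -4 = 12
New det = 0 + 12 = 12

Answer: 12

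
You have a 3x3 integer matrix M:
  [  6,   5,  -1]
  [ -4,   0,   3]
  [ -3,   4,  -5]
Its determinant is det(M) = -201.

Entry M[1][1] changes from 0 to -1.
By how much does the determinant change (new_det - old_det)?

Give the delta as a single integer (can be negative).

Answer: 33

Derivation:
Cofactor C_11 = -33
Entry delta = -1 - 0 = -1
Det delta = entry_delta * cofactor = -1 * -33 = 33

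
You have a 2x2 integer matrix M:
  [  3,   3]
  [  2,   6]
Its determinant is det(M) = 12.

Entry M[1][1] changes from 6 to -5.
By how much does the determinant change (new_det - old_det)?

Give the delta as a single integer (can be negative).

Answer: -33

Derivation:
Cofactor C_11 = 3
Entry delta = -5 - 6 = -11
Det delta = entry_delta * cofactor = -11 * 3 = -33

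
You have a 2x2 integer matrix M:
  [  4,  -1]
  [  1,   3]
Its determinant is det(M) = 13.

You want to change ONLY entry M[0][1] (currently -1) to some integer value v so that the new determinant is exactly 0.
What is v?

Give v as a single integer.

det is linear in entry M[0][1]: det = old_det + (v - -1) * C_01
Cofactor C_01 = -1
Want det = 0: 13 + (v - -1) * -1 = 0
  (v - -1) = -13 / -1 = 13
  v = -1 + (13) = 12

Answer: 12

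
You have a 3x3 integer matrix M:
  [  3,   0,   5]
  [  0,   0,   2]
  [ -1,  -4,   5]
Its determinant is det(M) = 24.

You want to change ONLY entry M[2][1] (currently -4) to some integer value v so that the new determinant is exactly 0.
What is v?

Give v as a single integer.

Answer: 0

Derivation:
det is linear in entry M[2][1]: det = old_det + (v - -4) * C_21
Cofactor C_21 = -6
Want det = 0: 24 + (v - -4) * -6 = 0
  (v - -4) = -24 / -6 = 4
  v = -4 + (4) = 0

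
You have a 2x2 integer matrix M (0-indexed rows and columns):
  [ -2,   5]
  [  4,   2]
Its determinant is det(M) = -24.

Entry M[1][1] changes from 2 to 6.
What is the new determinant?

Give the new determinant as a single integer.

det is linear in row 1: changing M[1][1] by delta changes det by delta * cofactor(1,1).
Cofactor C_11 = (-1)^(1+1) * minor(1,1) = -2
Entry delta = 6 - 2 = 4
Det delta = 4 * -2 = -8
New det = -24 + -8 = -32

Answer: -32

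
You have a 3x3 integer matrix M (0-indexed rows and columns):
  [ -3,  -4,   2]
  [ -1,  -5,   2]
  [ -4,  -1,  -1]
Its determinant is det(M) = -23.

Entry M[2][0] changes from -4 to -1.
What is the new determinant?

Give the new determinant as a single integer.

Answer: -17

Derivation:
det is linear in row 2: changing M[2][0] by delta changes det by delta * cofactor(2,0).
Cofactor C_20 = (-1)^(2+0) * minor(2,0) = 2
Entry delta = -1 - -4 = 3
Det delta = 3 * 2 = 6
New det = -23 + 6 = -17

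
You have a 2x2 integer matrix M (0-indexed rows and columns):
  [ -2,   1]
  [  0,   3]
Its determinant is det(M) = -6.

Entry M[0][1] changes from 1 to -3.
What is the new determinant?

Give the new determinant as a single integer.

det is linear in row 0: changing M[0][1] by delta changes det by delta * cofactor(0,1).
Cofactor C_01 = (-1)^(0+1) * minor(0,1) = 0
Entry delta = -3 - 1 = -4
Det delta = -4 * 0 = 0
New det = -6 + 0 = -6

Answer: -6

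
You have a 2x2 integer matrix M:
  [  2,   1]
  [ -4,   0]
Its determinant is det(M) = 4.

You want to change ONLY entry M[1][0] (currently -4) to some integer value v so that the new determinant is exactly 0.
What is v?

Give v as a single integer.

Answer: 0

Derivation:
det is linear in entry M[1][0]: det = old_det + (v - -4) * C_10
Cofactor C_10 = -1
Want det = 0: 4 + (v - -4) * -1 = 0
  (v - -4) = -4 / -1 = 4
  v = -4 + (4) = 0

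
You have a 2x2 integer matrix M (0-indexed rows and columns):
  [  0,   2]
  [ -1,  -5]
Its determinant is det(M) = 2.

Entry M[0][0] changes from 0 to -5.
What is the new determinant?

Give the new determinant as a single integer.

det is linear in row 0: changing M[0][0] by delta changes det by delta * cofactor(0,0).
Cofactor C_00 = (-1)^(0+0) * minor(0,0) = -5
Entry delta = -5 - 0 = -5
Det delta = -5 * -5 = 25
New det = 2 + 25 = 27

Answer: 27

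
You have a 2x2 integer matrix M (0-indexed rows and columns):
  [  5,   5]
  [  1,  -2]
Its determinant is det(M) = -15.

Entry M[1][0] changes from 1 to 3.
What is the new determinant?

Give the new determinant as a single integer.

det is linear in row 1: changing M[1][0] by delta changes det by delta * cofactor(1,0).
Cofactor C_10 = (-1)^(1+0) * minor(1,0) = -5
Entry delta = 3 - 1 = 2
Det delta = 2 * -5 = -10
New det = -15 + -10 = -25

Answer: -25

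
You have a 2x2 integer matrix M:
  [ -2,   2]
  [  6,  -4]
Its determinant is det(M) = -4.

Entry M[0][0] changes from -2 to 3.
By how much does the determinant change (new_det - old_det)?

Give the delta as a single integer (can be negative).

Cofactor C_00 = -4
Entry delta = 3 - -2 = 5
Det delta = entry_delta * cofactor = 5 * -4 = -20

Answer: -20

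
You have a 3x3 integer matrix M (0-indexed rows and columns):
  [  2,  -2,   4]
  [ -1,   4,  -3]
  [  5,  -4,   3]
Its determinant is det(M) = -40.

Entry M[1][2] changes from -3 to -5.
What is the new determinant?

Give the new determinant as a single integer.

Answer: -36

Derivation:
det is linear in row 1: changing M[1][2] by delta changes det by delta * cofactor(1,2).
Cofactor C_12 = (-1)^(1+2) * minor(1,2) = -2
Entry delta = -5 - -3 = -2
Det delta = -2 * -2 = 4
New det = -40 + 4 = -36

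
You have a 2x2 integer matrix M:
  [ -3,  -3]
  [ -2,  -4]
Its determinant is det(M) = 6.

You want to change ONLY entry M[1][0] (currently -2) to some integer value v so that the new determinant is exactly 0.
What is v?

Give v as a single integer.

det is linear in entry M[1][0]: det = old_det + (v - -2) * C_10
Cofactor C_10 = 3
Want det = 0: 6 + (v - -2) * 3 = 0
  (v - -2) = -6 / 3 = -2
  v = -2 + (-2) = -4

Answer: -4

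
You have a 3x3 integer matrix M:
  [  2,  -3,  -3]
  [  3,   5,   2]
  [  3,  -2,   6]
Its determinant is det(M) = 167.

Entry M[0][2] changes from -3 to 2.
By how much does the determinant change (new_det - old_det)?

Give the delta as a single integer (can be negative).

Cofactor C_02 = -21
Entry delta = 2 - -3 = 5
Det delta = entry_delta * cofactor = 5 * -21 = -105

Answer: -105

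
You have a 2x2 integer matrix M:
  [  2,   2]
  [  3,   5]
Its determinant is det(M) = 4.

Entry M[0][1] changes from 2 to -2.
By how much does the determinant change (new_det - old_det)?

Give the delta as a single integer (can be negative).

Cofactor C_01 = -3
Entry delta = -2 - 2 = -4
Det delta = entry_delta * cofactor = -4 * -3 = 12

Answer: 12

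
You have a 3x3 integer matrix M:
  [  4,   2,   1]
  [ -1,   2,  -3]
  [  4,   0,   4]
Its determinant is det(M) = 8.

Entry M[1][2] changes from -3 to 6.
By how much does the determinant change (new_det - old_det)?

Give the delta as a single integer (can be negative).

Answer: 72

Derivation:
Cofactor C_12 = 8
Entry delta = 6 - -3 = 9
Det delta = entry_delta * cofactor = 9 * 8 = 72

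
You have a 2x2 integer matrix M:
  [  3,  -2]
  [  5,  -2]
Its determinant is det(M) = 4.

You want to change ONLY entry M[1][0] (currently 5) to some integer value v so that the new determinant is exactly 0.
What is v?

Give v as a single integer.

det is linear in entry M[1][0]: det = old_det + (v - 5) * C_10
Cofactor C_10 = 2
Want det = 0: 4 + (v - 5) * 2 = 0
  (v - 5) = -4 / 2 = -2
  v = 5 + (-2) = 3

Answer: 3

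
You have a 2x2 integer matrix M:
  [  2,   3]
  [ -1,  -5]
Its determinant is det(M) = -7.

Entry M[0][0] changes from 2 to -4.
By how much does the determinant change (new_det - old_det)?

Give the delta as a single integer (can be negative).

Cofactor C_00 = -5
Entry delta = -4 - 2 = -6
Det delta = entry_delta * cofactor = -6 * -5 = 30

Answer: 30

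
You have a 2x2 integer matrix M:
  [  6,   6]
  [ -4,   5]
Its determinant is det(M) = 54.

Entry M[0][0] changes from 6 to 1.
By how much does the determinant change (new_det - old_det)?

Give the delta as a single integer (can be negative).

Cofactor C_00 = 5
Entry delta = 1 - 6 = -5
Det delta = entry_delta * cofactor = -5 * 5 = -25

Answer: -25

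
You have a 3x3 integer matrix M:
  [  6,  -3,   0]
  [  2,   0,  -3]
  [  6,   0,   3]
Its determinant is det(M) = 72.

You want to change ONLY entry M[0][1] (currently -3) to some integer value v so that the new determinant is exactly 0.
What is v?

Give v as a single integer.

det is linear in entry M[0][1]: det = old_det + (v - -3) * C_01
Cofactor C_01 = -24
Want det = 0: 72 + (v - -3) * -24 = 0
  (v - -3) = -72 / -24 = 3
  v = -3 + (3) = 0

Answer: 0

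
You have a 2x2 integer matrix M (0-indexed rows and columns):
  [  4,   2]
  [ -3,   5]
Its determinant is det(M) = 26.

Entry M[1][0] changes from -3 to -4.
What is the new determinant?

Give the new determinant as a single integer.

Answer: 28

Derivation:
det is linear in row 1: changing M[1][0] by delta changes det by delta * cofactor(1,0).
Cofactor C_10 = (-1)^(1+0) * minor(1,0) = -2
Entry delta = -4 - -3 = -1
Det delta = -1 * -2 = 2
New det = 26 + 2 = 28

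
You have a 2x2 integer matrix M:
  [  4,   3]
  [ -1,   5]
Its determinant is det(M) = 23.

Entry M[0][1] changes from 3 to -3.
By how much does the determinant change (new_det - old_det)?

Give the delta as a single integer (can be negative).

Answer: -6

Derivation:
Cofactor C_01 = 1
Entry delta = -3 - 3 = -6
Det delta = entry_delta * cofactor = -6 * 1 = -6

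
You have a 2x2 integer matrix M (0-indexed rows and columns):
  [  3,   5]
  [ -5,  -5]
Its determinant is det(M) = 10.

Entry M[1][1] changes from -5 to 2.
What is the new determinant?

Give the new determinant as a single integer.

det is linear in row 1: changing M[1][1] by delta changes det by delta * cofactor(1,1).
Cofactor C_11 = (-1)^(1+1) * minor(1,1) = 3
Entry delta = 2 - -5 = 7
Det delta = 7 * 3 = 21
New det = 10 + 21 = 31

Answer: 31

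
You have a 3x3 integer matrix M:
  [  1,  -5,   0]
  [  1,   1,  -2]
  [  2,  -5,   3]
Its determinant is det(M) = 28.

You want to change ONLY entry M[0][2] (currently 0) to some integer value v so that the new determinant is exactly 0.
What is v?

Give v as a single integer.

Answer: 4

Derivation:
det is linear in entry M[0][2]: det = old_det + (v - 0) * C_02
Cofactor C_02 = -7
Want det = 0: 28 + (v - 0) * -7 = 0
  (v - 0) = -28 / -7 = 4
  v = 0 + (4) = 4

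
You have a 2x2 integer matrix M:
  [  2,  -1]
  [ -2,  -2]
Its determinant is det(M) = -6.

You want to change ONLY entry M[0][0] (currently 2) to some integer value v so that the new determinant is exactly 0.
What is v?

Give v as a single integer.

Answer: -1

Derivation:
det is linear in entry M[0][0]: det = old_det + (v - 2) * C_00
Cofactor C_00 = -2
Want det = 0: -6 + (v - 2) * -2 = 0
  (v - 2) = 6 / -2 = -3
  v = 2 + (-3) = -1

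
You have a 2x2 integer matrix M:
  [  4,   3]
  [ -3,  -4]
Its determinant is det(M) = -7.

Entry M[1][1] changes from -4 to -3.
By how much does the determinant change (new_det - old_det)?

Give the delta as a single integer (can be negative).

Cofactor C_11 = 4
Entry delta = -3 - -4 = 1
Det delta = entry_delta * cofactor = 1 * 4 = 4

Answer: 4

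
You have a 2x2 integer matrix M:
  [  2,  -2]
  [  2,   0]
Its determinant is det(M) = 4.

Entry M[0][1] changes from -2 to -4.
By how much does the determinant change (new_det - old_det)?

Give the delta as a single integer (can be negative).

Cofactor C_01 = -2
Entry delta = -4 - -2 = -2
Det delta = entry_delta * cofactor = -2 * -2 = 4

Answer: 4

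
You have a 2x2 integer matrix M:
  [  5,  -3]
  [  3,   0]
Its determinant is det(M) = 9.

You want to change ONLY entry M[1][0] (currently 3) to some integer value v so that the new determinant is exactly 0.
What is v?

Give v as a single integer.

Answer: 0

Derivation:
det is linear in entry M[1][0]: det = old_det + (v - 3) * C_10
Cofactor C_10 = 3
Want det = 0: 9 + (v - 3) * 3 = 0
  (v - 3) = -9 / 3 = -3
  v = 3 + (-3) = 0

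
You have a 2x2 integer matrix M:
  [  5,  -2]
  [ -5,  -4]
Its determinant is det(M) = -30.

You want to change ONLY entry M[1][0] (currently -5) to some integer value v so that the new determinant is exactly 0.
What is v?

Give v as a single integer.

det is linear in entry M[1][0]: det = old_det + (v - -5) * C_10
Cofactor C_10 = 2
Want det = 0: -30 + (v - -5) * 2 = 0
  (v - -5) = 30 / 2 = 15
  v = -5 + (15) = 10

Answer: 10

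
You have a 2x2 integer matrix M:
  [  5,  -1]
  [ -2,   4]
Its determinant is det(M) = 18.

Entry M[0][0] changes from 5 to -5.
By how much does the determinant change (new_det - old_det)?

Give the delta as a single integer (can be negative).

Answer: -40

Derivation:
Cofactor C_00 = 4
Entry delta = -5 - 5 = -10
Det delta = entry_delta * cofactor = -10 * 4 = -40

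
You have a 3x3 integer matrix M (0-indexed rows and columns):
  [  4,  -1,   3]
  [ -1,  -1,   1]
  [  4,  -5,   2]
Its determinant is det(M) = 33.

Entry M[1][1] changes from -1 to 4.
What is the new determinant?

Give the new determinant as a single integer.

Answer: 13

Derivation:
det is linear in row 1: changing M[1][1] by delta changes det by delta * cofactor(1,1).
Cofactor C_11 = (-1)^(1+1) * minor(1,1) = -4
Entry delta = 4 - -1 = 5
Det delta = 5 * -4 = -20
New det = 33 + -20 = 13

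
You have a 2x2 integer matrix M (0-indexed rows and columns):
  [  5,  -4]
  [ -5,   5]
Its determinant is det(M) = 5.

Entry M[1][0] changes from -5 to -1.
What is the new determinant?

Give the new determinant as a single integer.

det is linear in row 1: changing M[1][0] by delta changes det by delta * cofactor(1,0).
Cofactor C_10 = (-1)^(1+0) * minor(1,0) = 4
Entry delta = -1 - -5 = 4
Det delta = 4 * 4 = 16
New det = 5 + 16 = 21

Answer: 21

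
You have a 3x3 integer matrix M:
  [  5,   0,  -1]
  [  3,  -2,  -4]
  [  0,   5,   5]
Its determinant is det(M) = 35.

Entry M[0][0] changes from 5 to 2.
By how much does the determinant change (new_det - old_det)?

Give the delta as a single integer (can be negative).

Answer: -30

Derivation:
Cofactor C_00 = 10
Entry delta = 2 - 5 = -3
Det delta = entry_delta * cofactor = -3 * 10 = -30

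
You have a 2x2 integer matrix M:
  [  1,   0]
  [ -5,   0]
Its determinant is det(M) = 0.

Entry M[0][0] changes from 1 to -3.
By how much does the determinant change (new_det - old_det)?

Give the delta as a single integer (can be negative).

Cofactor C_00 = 0
Entry delta = -3 - 1 = -4
Det delta = entry_delta * cofactor = -4 * 0 = 0

Answer: 0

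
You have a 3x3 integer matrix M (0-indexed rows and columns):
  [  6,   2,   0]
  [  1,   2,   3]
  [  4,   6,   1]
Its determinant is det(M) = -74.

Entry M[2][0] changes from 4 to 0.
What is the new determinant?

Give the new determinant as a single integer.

det is linear in row 2: changing M[2][0] by delta changes det by delta * cofactor(2,0).
Cofactor C_20 = (-1)^(2+0) * minor(2,0) = 6
Entry delta = 0 - 4 = -4
Det delta = -4 * 6 = -24
New det = -74 + -24 = -98

Answer: -98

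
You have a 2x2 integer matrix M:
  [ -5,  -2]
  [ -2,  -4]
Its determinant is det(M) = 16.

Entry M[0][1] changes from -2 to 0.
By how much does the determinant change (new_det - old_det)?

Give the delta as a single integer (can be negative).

Answer: 4

Derivation:
Cofactor C_01 = 2
Entry delta = 0 - -2 = 2
Det delta = entry_delta * cofactor = 2 * 2 = 4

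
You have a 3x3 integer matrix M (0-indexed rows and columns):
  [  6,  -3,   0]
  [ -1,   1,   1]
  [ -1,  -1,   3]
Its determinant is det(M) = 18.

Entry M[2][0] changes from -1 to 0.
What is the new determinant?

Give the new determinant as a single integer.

det is linear in row 2: changing M[2][0] by delta changes det by delta * cofactor(2,0).
Cofactor C_20 = (-1)^(2+0) * minor(2,0) = -3
Entry delta = 0 - -1 = 1
Det delta = 1 * -3 = -3
New det = 18 + -3 = 15

Answer: 15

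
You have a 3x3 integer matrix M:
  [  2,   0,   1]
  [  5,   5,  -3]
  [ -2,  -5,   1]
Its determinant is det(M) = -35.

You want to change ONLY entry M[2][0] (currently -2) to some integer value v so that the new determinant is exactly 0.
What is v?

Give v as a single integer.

Answer: -9

Derivation:
det is linear in entry M[2][0]: det = old_det + (v - -2) * C_20
Cofactor C_20 = -5
Want det = 0: -35 + (v - -2) * -5 = 0
  (v - -2) = 35 / -5 = -7
  v = -2 + (-7) = -9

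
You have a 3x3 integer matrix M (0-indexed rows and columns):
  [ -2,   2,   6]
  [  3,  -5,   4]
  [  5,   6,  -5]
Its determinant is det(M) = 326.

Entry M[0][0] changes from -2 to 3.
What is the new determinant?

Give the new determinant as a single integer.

det is linear in row 0: changing M[0][0] by delta changes det by delta * cofactor(0,0).
Cofactor C_00 = (-1)^(0+0) * minor(0,0) = 1
Entry delta = 3 - -2 = 5
Det delta = 5 * 1 = 5
New det = 326 + 5 = 331

Answer: 331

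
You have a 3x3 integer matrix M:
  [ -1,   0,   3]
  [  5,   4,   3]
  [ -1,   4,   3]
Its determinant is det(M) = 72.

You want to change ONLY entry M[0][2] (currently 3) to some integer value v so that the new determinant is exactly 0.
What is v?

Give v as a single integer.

det is linear in entry M[0][2]: det = old_det + (v - 3) * C_02
Cofactor C_02 = 24
Want det = 0: 72 + (v - 3) * 24 = 0
  (v - 3) = -72 / 24 = -3
  v = 3 + (-3) = 0

Answer: 0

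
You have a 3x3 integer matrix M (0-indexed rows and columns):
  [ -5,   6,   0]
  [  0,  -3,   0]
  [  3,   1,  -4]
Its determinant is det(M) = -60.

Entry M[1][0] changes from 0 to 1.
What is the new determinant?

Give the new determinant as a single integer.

Answer: -36

Derivation:
det is linear in row 1: changing M[1][0] by delta changes det by delta * cofactor(1,0).
Cofactor C_10 = (-1)^(1+0) * minor(1,0) = 24
Entry delta = 1 - 0 = 1
Det delta = 1 * 24 = 24
New det = -60 + 24 = -36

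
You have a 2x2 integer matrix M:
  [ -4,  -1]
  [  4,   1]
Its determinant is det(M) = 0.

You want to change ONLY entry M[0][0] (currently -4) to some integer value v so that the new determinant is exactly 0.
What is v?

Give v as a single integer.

Answer: -4

Derivation:
det is linear in entry M[0][0]: det = old_det + (v - -4) * C_00
Cofactor C_00 = 1
Want det = 0: 0 + (v - -4) * 1 = 0
  (v - -4) = 0 / 1 = 0
  v = -4 + (0) = -4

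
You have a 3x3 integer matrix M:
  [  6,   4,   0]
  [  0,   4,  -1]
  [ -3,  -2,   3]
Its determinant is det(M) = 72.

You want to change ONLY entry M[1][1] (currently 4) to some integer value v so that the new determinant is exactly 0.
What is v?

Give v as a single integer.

Answer: 0

Derivation:
det is linear in entry M[1][1]: det = old_det + (v - 4) * C_11
Cofactor C_11 = 18
Want det = 0: 72 + (v - 4) * 18 = 0
  (v - 4) = -72 / 18 = -4
  v = 4 + (-4) = 0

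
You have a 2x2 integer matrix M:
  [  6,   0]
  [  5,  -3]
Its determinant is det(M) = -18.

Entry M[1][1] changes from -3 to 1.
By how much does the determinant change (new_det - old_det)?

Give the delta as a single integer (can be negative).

Cofactor C_11 = 6
Entry delta = 1 - -3 = 4
Det delta = entry_delta * cofactor = 4 * 6 = 24

Answer: 24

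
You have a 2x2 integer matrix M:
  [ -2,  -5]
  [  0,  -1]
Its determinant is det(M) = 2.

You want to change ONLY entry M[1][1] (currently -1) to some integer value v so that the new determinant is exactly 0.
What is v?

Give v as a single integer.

Answer: 0

Derivation:
det is linear in entry M[1][1]: det = old_det + (v - -1) * C_11
Cofactor C_11 = -2
Want det = 0: 2 + (v - -1) * -2 = 0
  (v - -1) = -2 / -2 = 1
  v = -1 + (1) = 0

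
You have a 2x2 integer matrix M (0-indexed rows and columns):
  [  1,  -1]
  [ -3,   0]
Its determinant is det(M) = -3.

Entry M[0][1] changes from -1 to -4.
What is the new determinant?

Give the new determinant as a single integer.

det is linear in row 0: changing M[0][1] by delta changes det by delta * cofactor(0,1).
Cofactor C_01 = (-1)^(0+1) * minor(0,1) = 3
Entry delta = -4 - -1 = -3
Det delta = -3 * 3 = -9
New det = -3 + -9 = -12

Answer: -12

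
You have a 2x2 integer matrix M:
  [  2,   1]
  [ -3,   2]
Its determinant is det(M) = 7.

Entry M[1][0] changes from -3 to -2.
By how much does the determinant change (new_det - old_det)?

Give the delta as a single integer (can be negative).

Answer: -1

Derivation:
Cofactor C_10 = -1
Entry delta = -2 - -3 = 1
Det delta = entry_delta * cofactor = 1 * -1 = -1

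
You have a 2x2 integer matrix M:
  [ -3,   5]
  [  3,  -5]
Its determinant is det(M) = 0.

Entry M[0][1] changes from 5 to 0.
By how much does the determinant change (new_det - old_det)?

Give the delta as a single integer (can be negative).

Answer: 15

Derivation:
Cofactor C_01 = -3
Entry delta = 0 - 5 = -5
Det delta = entry_delta * cofactor = -5 * -3 = 15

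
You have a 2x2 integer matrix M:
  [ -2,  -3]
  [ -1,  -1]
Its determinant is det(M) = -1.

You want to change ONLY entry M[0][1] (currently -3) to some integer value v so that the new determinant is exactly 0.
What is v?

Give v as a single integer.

Answer: -2

Derivation:
det is linear in entry M[0][1]: det = old_det + (v - -3) * C_01
Cofactor C_01 = 1
Want det = 0: -1 + (v - -3) * 1 = 0
  (v - -3) = 1 / 1 = 1
  v = -3 + (1) = -2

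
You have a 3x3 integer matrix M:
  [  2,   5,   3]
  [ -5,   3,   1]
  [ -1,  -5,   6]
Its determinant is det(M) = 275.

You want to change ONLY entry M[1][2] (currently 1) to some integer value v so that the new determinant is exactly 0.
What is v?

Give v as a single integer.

det is linear in entry M[1][2]: det = old_det + (v - 1) * C_12
Cofactor C_12 = 5
Want det = 0: 275 + (v - 1) * 5 = 0
  (v - 1) = -275 / 5 = -55
  v = 1 + (-55) = -54

Answer: -54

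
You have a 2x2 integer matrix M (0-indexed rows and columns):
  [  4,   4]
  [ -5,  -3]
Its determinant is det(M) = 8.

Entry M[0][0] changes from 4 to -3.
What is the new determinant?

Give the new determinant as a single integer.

Answer: 29

Derivation:
det is linear in row 0: changing M[0][0] by delta changes det by delta * cofactor(0,0).
Cofactor C_00 = (-1)^(0+0) * minor(0,0) = -3
Entry delta = -3 - 4 = -7
Det delta = -7 * -3 = 21
New det = 8 + 21 = 29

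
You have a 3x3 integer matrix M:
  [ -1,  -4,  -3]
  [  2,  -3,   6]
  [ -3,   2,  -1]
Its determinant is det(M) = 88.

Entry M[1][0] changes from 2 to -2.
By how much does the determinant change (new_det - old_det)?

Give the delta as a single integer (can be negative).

Cofactor C_10 = -10
Entry delta = -2 - 2 = -4
Det delta = entry_delta * cofactor = -4 * -10 = 40

Answer: 40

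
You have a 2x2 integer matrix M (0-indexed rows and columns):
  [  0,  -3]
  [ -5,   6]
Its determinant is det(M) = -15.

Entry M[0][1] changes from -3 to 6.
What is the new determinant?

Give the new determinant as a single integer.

det is linear in row 0: changing M[0][1] by delta changes det by delta * cofactor(0,1).
Cofactor C_01 = (-1)^(0+1) * minor(0,1) = 5
Entry delta = 6 - -3 = 9
Det delta = 9 * 5 = 45
New det = -15 + 45 = 30

Answer: 30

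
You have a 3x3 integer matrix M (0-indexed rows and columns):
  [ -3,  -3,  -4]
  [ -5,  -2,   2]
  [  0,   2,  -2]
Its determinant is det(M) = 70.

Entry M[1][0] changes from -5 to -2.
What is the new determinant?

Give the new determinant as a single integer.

det is linear in row 1: changing M[1][0] by delta changes det by delta * cofactor(1,0).
Cofactor C_10 = (-1)^(1+0) * minor(1,0) = -14
Entry delta = -2 - -5 = 3
Det delta = 3 * -14 = -42
New det = 70 + -42 = 28

Answer: 28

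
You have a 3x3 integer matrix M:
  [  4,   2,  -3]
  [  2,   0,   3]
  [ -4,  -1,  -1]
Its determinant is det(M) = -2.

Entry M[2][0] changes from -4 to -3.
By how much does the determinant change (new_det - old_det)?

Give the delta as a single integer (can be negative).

Cofactor C_20 = 6
Entry delta = -3 - -4 = 1
Det delta = entry_delta * cofactor = 1 * 6 = 6

Answer: 6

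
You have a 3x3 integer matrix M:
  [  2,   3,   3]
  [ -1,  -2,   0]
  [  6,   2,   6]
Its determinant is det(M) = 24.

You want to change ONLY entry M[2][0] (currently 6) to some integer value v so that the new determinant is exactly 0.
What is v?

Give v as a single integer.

det is linear in entry M[2][0]: det = old_det + (v - 6) * C_20
Cofactor C_20 = 6
Want det = 0: 24 + (v - 6) * 6 = 0
  (v - 6) = -24 / 6 = -4
  v = 6 + (-4) = 2

Answer: 2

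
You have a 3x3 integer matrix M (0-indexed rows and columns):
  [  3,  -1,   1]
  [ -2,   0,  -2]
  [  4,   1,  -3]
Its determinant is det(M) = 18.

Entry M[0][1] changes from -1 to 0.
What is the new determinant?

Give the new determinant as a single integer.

Answer: 4

Derivation:
det is linear in row 0: changing M[0][1] by delta changes det by delta * cofactor(0,1).
Cofactor C_01 = (-1)^(0+1) * minor(0,1) = -14
Entry delta = 0 - -1 = 1
Det delta = 1 * -14 = -14
New det = 18 + -14 = 4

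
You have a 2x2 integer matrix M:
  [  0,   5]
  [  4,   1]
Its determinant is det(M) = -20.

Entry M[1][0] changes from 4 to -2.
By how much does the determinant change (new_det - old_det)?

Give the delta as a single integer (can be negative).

Cofactor C_10 = -5
Entry delta = -2 - 4 = -6
Det delta = entry_delta * cofactor = -6 * -5 = 30

Answer: 30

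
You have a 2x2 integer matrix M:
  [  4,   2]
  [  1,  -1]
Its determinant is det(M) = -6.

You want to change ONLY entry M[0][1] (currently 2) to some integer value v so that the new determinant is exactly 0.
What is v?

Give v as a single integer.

Answer: -4

Derivation:
det is linear in entry M[0][1]: det = old_det + (v - 2) * C_01
Cofactor C_01 = -1
Want det = 0: -6 + (v - 2) * -1 = 0
  (v - 2) = 6 / -1 = -6
  v = 2 + (-6) = -4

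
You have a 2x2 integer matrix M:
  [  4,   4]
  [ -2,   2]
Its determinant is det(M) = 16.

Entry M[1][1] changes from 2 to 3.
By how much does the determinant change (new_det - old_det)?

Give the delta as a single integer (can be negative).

Cofactor C_11 = 4
Entry delta = 3 - 2 = 1
Det delta = entry_delta * cofactor = 1 * 4 = 4

Answer: 4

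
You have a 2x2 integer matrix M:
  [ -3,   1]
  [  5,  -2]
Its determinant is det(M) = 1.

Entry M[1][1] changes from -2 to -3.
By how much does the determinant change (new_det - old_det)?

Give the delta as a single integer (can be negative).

Cofactor C_11 = -3
Entry delta = -3 - -2 = -1
Det delta = entry_delta * cofactor = -1 * -3 = 3

Answer: 3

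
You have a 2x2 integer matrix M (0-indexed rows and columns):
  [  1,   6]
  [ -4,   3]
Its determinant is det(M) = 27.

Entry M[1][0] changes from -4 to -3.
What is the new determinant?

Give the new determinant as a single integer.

Answer: 21

Derivation:
det is linear in row 1: changing M[1][0] by delta changes det by delta * cofactor(1,0).
Cofactor C_10 = (-1)^(1+0) * minor(1,0) = -6
Entry delta = -3 - -4 = 1
Det delta = 1 * -6 = -6
New det = 27 + -6 = 21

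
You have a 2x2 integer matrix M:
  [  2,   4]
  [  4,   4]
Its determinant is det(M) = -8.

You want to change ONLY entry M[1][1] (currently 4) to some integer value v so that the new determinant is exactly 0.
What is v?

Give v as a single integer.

det is linear in entry M[1][1]: det = old_det + (v - 4) * C_11
Cofactor C_11 = 2
Want det = 0: -8 + (v - 4) * 2 = 0
  (v - 4) = 8 / 2 = 4
  v = 4 + (4) = 8

Answer: 8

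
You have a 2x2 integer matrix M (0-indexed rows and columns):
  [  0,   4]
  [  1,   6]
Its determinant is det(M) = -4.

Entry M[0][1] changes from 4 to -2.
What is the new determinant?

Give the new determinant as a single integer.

Answer: 2

Derivation:
det is linear in row 0: changing M[0][1] by delta changes det by delta * cofactor(0,1).
Cofactor C_01 = (-1)^(0+1) * minor(0,1) = -1
Entry delta = -2 - 4 = -6
Det delta = -6 * -1 = 6
New det = -4 + 6 = 2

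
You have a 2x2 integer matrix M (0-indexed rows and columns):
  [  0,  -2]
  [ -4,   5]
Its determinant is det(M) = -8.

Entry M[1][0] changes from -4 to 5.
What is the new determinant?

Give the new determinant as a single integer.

det is linear in row 1: changing M[1][0] by delta changes det by delta * cofactor(1,0).
Cofactor C_10 = (-1)^(1+0) * minor(1,0) = 2
Entry delta = 5 - -4 = 9
Det delta = 9 * 2 = 18
New det = -8 + 18 = 10

Answer: 10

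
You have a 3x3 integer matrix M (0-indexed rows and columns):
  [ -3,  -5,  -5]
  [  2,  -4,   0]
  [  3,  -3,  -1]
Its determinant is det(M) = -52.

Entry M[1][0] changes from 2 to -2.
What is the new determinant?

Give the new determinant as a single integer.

Answer: -92

Derivation:
det is linear in row 1: changing M[1][0] by delta changes det by delta * cofactor(1,0).
Cofactor C_10 = (-1)^(1+0) * minor(1,0) = 10
Entry delta = -2 - 2 = -4
Det delta = -4 * 10 = -40
New det = -52 + -40 = -92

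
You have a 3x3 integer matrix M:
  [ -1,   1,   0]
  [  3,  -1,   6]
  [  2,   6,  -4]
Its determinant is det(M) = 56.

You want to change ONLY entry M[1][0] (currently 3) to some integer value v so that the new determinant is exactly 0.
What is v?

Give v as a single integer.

Answer: -11

Derivation:
det is linear in entry M[1][0]: det = old_det + (v - 3) * C_10
Cofactor C_10 = 4
Want det = 0: 56 + (v - 3) * 4 = 0
  (v - 3) = -56 / 4 = -14
  v = 3 + (-14) = -11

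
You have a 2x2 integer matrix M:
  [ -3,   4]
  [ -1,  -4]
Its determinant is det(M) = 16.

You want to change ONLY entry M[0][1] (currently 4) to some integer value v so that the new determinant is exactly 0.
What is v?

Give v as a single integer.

Answer: -12

Derivation:
det is linear in entry M[0][1]: det = old_det + (v - 4) * C_01
Cofactor C_01 = 1
Want det = 0: 16 + (v - 4) * 1 = 0
  (v - 4) = -16 / 1 = -16
  v = 4 + (-16) = -12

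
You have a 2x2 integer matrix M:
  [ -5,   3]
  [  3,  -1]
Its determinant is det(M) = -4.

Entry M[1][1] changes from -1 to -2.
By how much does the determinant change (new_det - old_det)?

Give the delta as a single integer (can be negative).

Answer: 5

Derivation:
Cofactor C_11 = -5
Entry delta = -2 - -1 = -1
Det delta = entry_delta * cofactor = -1 * -5 = 5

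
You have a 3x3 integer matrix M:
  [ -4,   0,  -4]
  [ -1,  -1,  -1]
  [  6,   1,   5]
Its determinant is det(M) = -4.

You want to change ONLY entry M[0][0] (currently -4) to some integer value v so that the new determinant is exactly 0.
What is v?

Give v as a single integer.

Answer: -5

Derivation:
det is linear in entry M[0][0]: det = old_det + (v - -4) * C_00
Cofactor C_00 = -4
Want det = 0: -4 + (v - -4) * -4 = 0
  (v - -4) = 4 / -4 = -1
  v = -4 + (-1) = -5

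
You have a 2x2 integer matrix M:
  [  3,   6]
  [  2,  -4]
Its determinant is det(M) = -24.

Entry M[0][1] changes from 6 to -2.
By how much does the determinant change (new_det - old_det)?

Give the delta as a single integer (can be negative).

Answer: 16

Derivation:
Cofactor C_01 = -2
Entry delta = -2 - 6 = -8
Det delta = entry_delta * cofactor = -8 * -2 = 16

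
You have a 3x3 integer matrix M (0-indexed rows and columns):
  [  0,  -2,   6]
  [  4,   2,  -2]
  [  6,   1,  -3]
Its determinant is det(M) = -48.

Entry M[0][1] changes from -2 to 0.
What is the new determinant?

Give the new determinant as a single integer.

det is linear in row 0: changing M[0][1] by delta changes det by delta * cofactor(0,1).
Cofactor C_01 = (-1)^(0+1) * minor(0,1) = 0
Entry delta = 0 - -2 = 2
Det delta = 2 * 0 = 0
New det = -48 + 0 = -48

Answer: -48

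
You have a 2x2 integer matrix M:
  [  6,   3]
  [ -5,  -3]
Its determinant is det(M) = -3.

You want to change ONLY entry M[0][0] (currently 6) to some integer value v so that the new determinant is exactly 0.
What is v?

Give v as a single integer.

det is linear in entry M[0][0]: det = old_det + (v - 6) * C_00
Cofactor C_00 = -3
Want det = 0: -3 + (v - 6) * -3 = 0
  (v - 6) = 3 / -3 = -1
  v = 6 + (-1) = 5

Answer: 5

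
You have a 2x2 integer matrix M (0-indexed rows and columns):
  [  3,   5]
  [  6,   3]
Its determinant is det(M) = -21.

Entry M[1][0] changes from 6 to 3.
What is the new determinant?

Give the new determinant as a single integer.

Answer: -6

Derivation:
det is linear in row 1: changing M[1][0] by delta changes det by delta * cofactor(1,0).
Cofactor C_10 = (-1)^(1+0) * minor(1,0) = -5
Entry delta = 3 - 6 = -3
Det delta = -3 * -5 = 15
New det = -21 + 15 = -6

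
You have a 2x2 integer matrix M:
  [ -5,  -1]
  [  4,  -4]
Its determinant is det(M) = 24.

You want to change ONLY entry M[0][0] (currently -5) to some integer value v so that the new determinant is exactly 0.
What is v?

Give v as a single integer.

Answer: 1

Derivation:
det is linear in entry M[0][0]: det = old_det + (v - -5) * C_00
Cofactor C_00 = -4
Want det = 0: 24 + (v - -5) * -4 = 0
  (v - -5) = -24 / -4 = 6
  v = -5 + (6) = 1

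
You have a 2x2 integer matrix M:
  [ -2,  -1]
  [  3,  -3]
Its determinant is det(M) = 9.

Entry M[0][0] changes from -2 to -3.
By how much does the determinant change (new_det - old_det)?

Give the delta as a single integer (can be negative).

Answer: 3

Derivation:
Cofactor C_00 = -3
Entry delta = -3 - -2 = -1
Det delta = entry_delta * cofactor = -1 * -3 = 3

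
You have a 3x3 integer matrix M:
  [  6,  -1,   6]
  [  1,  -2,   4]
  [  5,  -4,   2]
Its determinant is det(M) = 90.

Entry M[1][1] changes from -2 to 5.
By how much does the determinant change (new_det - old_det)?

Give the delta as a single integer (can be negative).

Answer: -126

Derivation:
Cofactor C_11 = -18
Entry delta = 5 - -2 = 7
Det delta = entry_delta * cofactor = 7 * -18 = -126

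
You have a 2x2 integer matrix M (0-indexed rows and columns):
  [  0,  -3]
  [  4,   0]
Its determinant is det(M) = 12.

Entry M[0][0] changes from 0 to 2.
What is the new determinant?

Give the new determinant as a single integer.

Answer: 12

Derivation:
det is linear in row 0: changing M[0][0] by delta changes det by delta * cofactor(0,0).
Cofactor C_00 = (-1)^(0+0) * minor(0,0) = 0
Entry delta = 2 - 0 = 2
Det delta = 2 * 0 = 0
New det = 12 + 0 = 12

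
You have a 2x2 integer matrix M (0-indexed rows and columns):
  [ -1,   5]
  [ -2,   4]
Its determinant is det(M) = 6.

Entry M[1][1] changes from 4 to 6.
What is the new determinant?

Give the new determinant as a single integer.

det is linear in row 1: changing M[1][1] by delta changes det by delta * cofactor(1,1).
Cofactor C_11 = (-1)^(1+1) * minor(1,1) = -1
Entry delta = 6 - 4 = 2
Det delta = 2 * -1 = -2
New det = 6 + -2 = 4

Answer: 4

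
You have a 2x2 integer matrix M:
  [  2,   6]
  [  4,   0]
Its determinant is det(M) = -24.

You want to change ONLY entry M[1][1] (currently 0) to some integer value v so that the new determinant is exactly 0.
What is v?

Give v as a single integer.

Answer: 12

Derivation:
det is linear in entry M[1][1]: det = old_det + (v - 0) * C_11
Cofactor C_11 = 2
Want det = 0: -24 + (v - 0) * 2 = 0
  (v - 0) = 24 / 2 = 12
  v = 0 + (12) = 12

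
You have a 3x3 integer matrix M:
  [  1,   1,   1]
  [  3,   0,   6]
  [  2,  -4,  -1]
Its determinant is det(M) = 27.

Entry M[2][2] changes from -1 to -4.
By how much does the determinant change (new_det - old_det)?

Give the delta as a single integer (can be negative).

Cofactor C_22 = -3
Entry delta = -4 - -1 = -3
Det delta = entry_delta * cofactor = -3 * -3 = 9

Answer: 9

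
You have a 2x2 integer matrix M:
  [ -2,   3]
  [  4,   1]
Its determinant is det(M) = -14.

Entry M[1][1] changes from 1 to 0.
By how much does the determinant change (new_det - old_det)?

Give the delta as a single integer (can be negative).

Answer: 2

Derivation:
Cofactor C_11 = -2
Entry delta = 0 - 1 = -1
Det delta = entry_delta * cofactor = -1 * -2 = 2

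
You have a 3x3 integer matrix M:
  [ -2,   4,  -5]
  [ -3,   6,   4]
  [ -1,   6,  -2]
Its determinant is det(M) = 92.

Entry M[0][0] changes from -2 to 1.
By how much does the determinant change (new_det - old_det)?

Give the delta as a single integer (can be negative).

Answer: -108

Derivation:
Cofactor C_00 = -36
Entry delta = 1 - -2 = 3
Det delta = entry_delta * cofactor = 3 * -36 = -108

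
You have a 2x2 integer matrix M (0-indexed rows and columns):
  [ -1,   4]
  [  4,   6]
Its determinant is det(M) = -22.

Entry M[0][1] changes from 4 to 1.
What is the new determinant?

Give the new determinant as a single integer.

det is linear in row 0: changing M[0][1] by delta changes det by delta * cofactor(0,1).
Cofactor C_01 = (-1)^(0+1) * minor(0,1) = -4
Entry delta = 1 - 4 = -3
Det delta = -3 * -4 = 12
New det = -22 + 12 = -10

Answer: -10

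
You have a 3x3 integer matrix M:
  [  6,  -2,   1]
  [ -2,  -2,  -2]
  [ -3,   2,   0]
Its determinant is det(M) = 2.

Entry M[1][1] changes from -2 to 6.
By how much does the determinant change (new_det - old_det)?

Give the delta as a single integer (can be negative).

Cofactor C_11 = 3
Entry delta = 6 - -2 = 8
Det delta = entry_delta * cofactor = 8 * 3 = 24

Answer: 24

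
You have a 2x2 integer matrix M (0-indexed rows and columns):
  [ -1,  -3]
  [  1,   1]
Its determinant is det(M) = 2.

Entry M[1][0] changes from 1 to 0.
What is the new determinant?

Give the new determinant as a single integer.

det is linear in row 1: changing M[1][0] by delta changes det by delta * cofactor(1,0).
Cofactor C_10 = (-1)^(1+0) * minor(1,0) = 3
Entry delta = 0 - 1 = -1
Det delta = -1 * 3 = -3
New det = 2 + -3 = -1

Answer: -1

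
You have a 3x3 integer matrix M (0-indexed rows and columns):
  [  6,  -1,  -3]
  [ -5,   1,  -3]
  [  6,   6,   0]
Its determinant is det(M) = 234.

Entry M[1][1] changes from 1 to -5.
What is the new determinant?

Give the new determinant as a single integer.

Answer: 126

Derivation:
det is linear in row 1: changing M[1][1] by delta changes det by delta * cofactor(1,1).
Cofactor C_11 = (-1)^(1+1) * minor(1,1) = 18
Entry delta = -5 - 1 = -6
Det delta = -6 * 18 = -108
New det = 234 + -108 = 126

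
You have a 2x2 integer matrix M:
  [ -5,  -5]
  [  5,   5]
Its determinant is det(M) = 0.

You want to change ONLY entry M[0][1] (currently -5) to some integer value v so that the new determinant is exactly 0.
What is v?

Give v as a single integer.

det is linear in entry M[0][1]: det = old_det + (v - -5) * C_01
Cofactor C_01 = -5
Want det = 0: 0 + (v - -5) * -5 = 0
  (v - -5) = 0 / -5 = 0
  v = -5 + (0) = -5

Answer: -5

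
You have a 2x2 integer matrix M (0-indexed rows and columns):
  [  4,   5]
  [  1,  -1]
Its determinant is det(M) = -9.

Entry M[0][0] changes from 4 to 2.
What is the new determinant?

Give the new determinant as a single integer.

Answer: -7

Derivation:
det is linear in row 0: changing M[0][0] by delta changes det by delta * cofactor(0,0).
Cofactor C_00 = (-1)^(0+0) * minor(0,0) = -1
Entry delta = 2 - 4 = -2
Det delta = -2 * -1 = 2
New det = -9 + 2 = -7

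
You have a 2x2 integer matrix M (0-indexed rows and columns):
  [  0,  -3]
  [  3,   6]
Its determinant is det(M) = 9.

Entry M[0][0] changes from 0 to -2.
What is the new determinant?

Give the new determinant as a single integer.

det is linear in row 0: changing M[0][0] by delta changes det by delta * cofactor(0,0).
Cofactor C_00 = (-1)^(0+0) * minor(0,0) = 6
Entry delta = -2 - 0 = -2
Det delta = -2 * 6 = -12
New det = 9 + -12 = -3

Answer: -3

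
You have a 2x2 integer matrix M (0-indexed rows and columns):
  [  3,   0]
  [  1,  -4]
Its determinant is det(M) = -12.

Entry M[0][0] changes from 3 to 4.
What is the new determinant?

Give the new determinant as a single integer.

Answer: -16

Derivation:
det is linear in row 0: changing M[0][0] by delta changes det by delta * cofactor(0,0).
Cofactor C_00 = (-1)^(0+0) * minor(0,0) = -4
Entry delta = 4 - 3 = 1
Det delta = 1 * -4 = -4
New det = -12 + -4 = -16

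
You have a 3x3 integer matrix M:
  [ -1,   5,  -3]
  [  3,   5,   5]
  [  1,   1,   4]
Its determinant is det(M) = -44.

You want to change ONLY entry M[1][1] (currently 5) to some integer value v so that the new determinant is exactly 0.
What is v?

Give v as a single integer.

Answer: -39

Derivation:
det is linear in entry M[1][1]: det = old_det + (v - 5) * C_11
Cofactor C_11 = -1
Want det = 0: -44 + (v - 5) * -1 = 0
  (v - 5) = 44 / -1 = -44
  v = 5 + (-44) = -39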